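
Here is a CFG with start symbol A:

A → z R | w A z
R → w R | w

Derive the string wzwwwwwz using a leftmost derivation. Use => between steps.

A => wAz => wzRz => wzwRz => wzwwRz => wzwwwRz => wzwwwwRz => wzwwwwwz

A => wAz   [A → w A z]
wAz => wzRz   [A → z R]
wzRz => wzwRz   [R → w R]
wzwRz => wzwwRz   [R → w R]
wzwwRz => wzwwwRz   [R → w R]
wzwwwRz => wzwwwwRz   [R → w R]
wzwwwwRz => wzwwwwwz   [R → w]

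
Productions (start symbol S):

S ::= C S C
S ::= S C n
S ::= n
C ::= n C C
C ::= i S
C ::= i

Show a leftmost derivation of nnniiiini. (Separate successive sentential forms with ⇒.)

S ⇒ CSC   [S ::= C S C]
CSC ⇒ nCCSC   [C ::= n C C]
nCCSC ⇒ nnCCCSC   [C ::= n C C]
nnCCCSC ⇒ nnnCCCCSC   [C ::= n C C]
nnnCCCCSC ⇒ nnniCCCSC   [C ::= i]
nnniCCCSC ⇒ nnniiCCSC   [C ::= i]
nnniiCCSC ⇒ nnniiiCSC   [C ::= i]
nnniiiCSC ⇒ nnniiiiSC   [C ::= i]
nnniiiiSC ⇒ nnniiiinC   [S ::= n]
nnniiiinC ⇒ nnniiiini   [C ::= i]

S⇒CSC⇒nCCSC⇒nnCCCSC⇒nnnCCCCSC⇒nnniCCCSC⇒nnniiCCSC⇒nnniiiCSC⇒nnniiiiSC⇒nnniiiinC⇒nnniiiini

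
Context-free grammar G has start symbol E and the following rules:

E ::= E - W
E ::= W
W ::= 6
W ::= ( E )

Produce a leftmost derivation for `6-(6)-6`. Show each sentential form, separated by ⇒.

E ⇒ E-W ⇒ E-W-W ⇒ W-W-W ⇒ 6-W-W ⇒ 6-(E)-W ⇒ 6-(W)-W ⇒ 6-(6)-W ⇒ 6-(6)-6

E ⇒ E-W   [E ::= E - W]
E-W ⇒ E-W-W   [E ::= E - W]
E-W-W ⇒ W-W-W   [E ::= W]
W-W-W ⇒ 6-W-W   [W ::= 6]
6-W-W ⇒ 6-(E)-W   [W ::= ( E )]
6-(E)-W ⇒ 6-(W)-W   [E ::= W]
6-(W)-W ⇒ 6-(6)-W   [W ::= 6]
6-(6)-W ⇒ 6-(6)-6   [W ::= 6]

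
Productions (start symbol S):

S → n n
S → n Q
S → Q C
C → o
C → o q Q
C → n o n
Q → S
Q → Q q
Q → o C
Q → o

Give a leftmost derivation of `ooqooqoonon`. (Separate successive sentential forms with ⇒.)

S ⇒ QC   [S → Q C]
QC ⇒ oC   [Q → o]
oC ⇒ ooqQ   [C → o q Q]
ooqQ ⇒ ooqoC   [Q → o C]
ooqoC ⇒ ooqooqQ   [C → o q Q]
ooqooqQ ⇒ ooqooqS   [Q → S]
ooqooqS ⇒ ooqooqQC   [S → Q C]
ooqooqQC ⇒ ooqooqSC   [Q → S]
ooqooqSC ⇒ ooqooqQCC   [S → Q C]
ooqooqQCC ⇒ ooqooqoCC   [Q → o]
ooqooqoCC ⇒ ooqooqooC   [C → o]
ooqooqooC ⇒ ooqooqoonon   [C → n o n]

S ⇒ QC ⇒ oC ⇒ ooqQ ⇒ ooqoC ⇒ ooqooqQ ⇒ ooqooqS ⇒ ooqooqQC ⇒ ooqooqSC ⇒ ooqooqQCC ⇒ ooqooqoCC ⇒ ooqooqooC ⇒ ooqooqoonon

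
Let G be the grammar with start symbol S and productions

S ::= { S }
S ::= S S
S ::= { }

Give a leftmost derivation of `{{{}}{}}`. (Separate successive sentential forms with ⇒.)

S⇒{S}⇒{SS}⇒{{S}S}⇒{{{}}S}⇒{{{}}{}}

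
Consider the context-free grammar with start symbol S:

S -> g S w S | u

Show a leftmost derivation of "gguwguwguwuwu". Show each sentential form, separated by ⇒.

S ⇒ gSwS   [S -> g S w S]
gSwS ⇒ ggSwSwS   [S -> g S w S]
ggSwSwS ⇒ gguwSwS   [S -> u]
gguwSwS ⇒ gguwgSwSwS   [S -> g S w S]
gguwgSwSwS ⇒ gguwguwSwS   [S -> u]
gguwguwSwS ⇒ gguwguwgSwSwS   [S -> g S w S]
gguwguwgSwSwS ⇒ gguwguwguwSwS   [S -> u]
gguwguwguwSwS ⇒ gguwguwguwuwS   [S -> u]
gguwguwguwuwS ⇒ gguwguwguwuwu   [S -> u]

S⇒gSwS⇒ggSwSwS⇒gguwSwS⇒gguwgSwSwS⇒gguwguwSwS⇒gguwguwgSwSwS⇒gguwguwguwSwS⇒gguwguwguwuwS⇒gguwguwguwuwu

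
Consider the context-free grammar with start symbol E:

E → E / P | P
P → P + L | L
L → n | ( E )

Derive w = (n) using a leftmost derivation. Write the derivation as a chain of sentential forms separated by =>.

E => P   [E → P]
P => L   [P → L]
L => (E)   [L → ( E )]
(E) => (P)   [E → P]
(P) => (L)   [P → L]
(L) => (n)   [L → n]

E=>P=>L=>(E)=>(P)=>(L)=>(n)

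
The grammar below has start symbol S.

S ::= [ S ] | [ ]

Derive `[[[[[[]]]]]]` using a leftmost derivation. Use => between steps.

S => [S]   [S ::= [ S ]]
[S] => [[S]]   [S ::= [ S ]]
[[S]] => [[[S]]]   [S ::= [ S ]]
[[[S]]] => [[[[S]]]]   [S ::= [ S ]]
[[[[S]]]] => [[[[[S]]]]]   [S ::= [ S ]]
[[[[[S]]]]] => [[[[[[]]]]]]   [S ::= [ ]]

S => [S] => [[S]] => [[[S]]] => [[[[S]]]] => [[[[[S]]]]] => [[[[[[]]]]]]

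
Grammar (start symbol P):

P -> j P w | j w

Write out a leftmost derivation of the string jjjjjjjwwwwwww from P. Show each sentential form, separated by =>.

P => jPw   [P -> j P w]
jPw => jjPww   [P -> j P w]
jjPww => jjjPwww   [P -> j P w]
jjjPwww => jjjjPwwww   [P -> j P w]
jjjjPwwww => jjjjjPwwwww   [P -> j P w]
jjjjjPwwwww => jjjjjjPwwwwww   [P -> j P w]
jjjjjjPwwwwww => jjjjjjjwwwwwww   [P -> j w]

P => jPw => jjPww => jjjPwww => jjjjPwwww => jjjjjPwwwww => jjjjjjPwwwwww => jjjjjjjwwwwwww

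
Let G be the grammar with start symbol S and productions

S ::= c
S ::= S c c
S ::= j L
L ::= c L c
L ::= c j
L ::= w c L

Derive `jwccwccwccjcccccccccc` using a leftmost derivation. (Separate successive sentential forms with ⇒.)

S ⇒ Scc   [S ::= S c c]
Scc ⇒ Scccc   [S ::= S c c]
Scccc ⇒ Scccccc   [S ::= S c c]
Scccccc ⇒ Scccccccc   [S ::= S c c]
Scccccccc ⇒ jLcccccccc   [S ::= j L]
jLcccccccc ⇒ jwcLcccccccc   [L ::= w c L]
jwcLcccccccc ⇒ jwccLccccccccc   [L ::= c L c]
jwccLccccccccc ⇒ jwccwcLccccccccc   [L ::= w c L]
jwccwcLccccccccc ⇒ jwccwccLcccccccccc   [L ::= c L c]
jwccwccLcccccccccc ⇒ jwccwccwcLcccccccccc   [L ::= w c L]
jwccwccwcLcccccccccc ⇒ jwccwccwccjcccccccccc   [L ::= c j]

S ⇒ Scc ⇒ Scccc ⇒ Scccccc ⇒ Scccccccc ⇒ jLcccccccc ⇒ jwcLcccccccc ⇒ jwccLccccccccc ⇒ jwccwcLccccccccc ⇒ jwccwccLcccccccccc ⇒ jwccwccwcLcccccccccc ⇒ jwccwccwccjcccccccccc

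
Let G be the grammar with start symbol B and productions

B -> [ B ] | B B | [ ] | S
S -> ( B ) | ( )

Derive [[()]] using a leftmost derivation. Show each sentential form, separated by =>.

B => [B]   [B -> [ B ]]
[B] => [[B]]   [B -> [ B ]]
[[B]] => [[S]]   [B -> S]
[[S]] => [[()]]   [S -> ( )]

B=>[B]=>[[B]]=>[[S]]=>[[()]]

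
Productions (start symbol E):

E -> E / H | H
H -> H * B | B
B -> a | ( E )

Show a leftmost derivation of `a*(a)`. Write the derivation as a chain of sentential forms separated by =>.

E => H   [E -> H]
H => H*B   [H -> H * B]
H*B => B*B   [H -> B]
B*B => a*B   [B -> a]
a*B => a*(E)   [B -> ( E )]
a*(E) => a*(H)   [E -> H]
a*(H) => a*(B)   [H -> B]
a*(B) => a*(a)   [B -> a]

E => H => H*B => B*B => a*B => a*(E) => a*(H) => a*(B) => a*(a)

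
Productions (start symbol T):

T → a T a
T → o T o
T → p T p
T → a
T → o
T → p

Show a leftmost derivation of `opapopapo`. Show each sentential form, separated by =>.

T => oTo   [T → o T o]
oTo => opTpo   [T → p T p]
opTpo => opaTapo   [T → a T a]
opaTapo => opapTpapo   [T → p T p]
opapTpapo => opapopapo   [T → o]

T=>oTo=>opTpo=>opaTapo=>opapTpapo=>opapopapo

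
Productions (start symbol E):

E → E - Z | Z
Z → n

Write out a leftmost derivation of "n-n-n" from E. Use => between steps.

E => E-Z => E-Z-Z => Z-Z-Z => n-Z-Z => n-n-Z => n-n-n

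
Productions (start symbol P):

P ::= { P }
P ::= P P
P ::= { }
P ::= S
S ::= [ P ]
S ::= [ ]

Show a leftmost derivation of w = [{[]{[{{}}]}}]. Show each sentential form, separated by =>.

P => S => [P] => [{P}] => [{PP}] => [{SP}] => [{[]P}] => [{[]{P}}] => [{[]{S}}] => [{[]{[P]}}] => [{[]{[{P}]}}] => [{[]{[{{}}]}}]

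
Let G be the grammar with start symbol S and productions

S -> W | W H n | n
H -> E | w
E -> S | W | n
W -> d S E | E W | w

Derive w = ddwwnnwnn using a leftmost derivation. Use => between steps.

S => W => dSE => dWHnE => ddSEHnE => ddWHnEHnE => ddwHnEHnE => ddwwnEHnE => ddwwnnHnE => ddwwnnwnE => ddwwnnwnn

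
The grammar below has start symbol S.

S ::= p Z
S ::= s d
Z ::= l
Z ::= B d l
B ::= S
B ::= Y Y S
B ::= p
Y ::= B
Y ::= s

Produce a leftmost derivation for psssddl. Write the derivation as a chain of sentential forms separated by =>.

S => pZ => pBdl => pYYSdl => psYSdl => pssSdl => psssddl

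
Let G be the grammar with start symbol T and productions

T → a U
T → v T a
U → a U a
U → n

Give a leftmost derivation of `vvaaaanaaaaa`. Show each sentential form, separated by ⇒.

T ⇒ vTa ⇒ vvTaa ⇒ vvaUaa ⇒ vvaaUaaa ⇒ vvaaaUaaaa ⇒ vvaaaaUaaaaa ⇒ vvaaaanaaaaa

T ⇒ vTa   [T → v T a]
vTa ⇒ vvTaa   [T → v T a]
vvTaa ⇒ vvaUaa   [T → a U]
vvaUaa ⇒ vvaaUaaa   [U → a U a]
vvaaUaaa ⇒ vvaaaUaaaa   [U → a U a]
vvaaaUaaaa ⇒ vvaaaaUaaaaa   [U → a U a]
vvaaaaUaaaaa ⇒ vvaaaanaaaaa   [U → n]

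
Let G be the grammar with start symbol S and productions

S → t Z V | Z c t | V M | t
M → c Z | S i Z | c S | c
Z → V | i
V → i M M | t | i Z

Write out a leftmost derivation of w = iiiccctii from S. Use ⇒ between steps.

S ⇒ VM ⇒ iZM ⇒ iiM ⇒ iiSiZ ⇒ iiZctiZ ⇒ iiVctiZ ⇒ iiiMMctiZ ⇒ iiicMctiZ ⇒ iiiccctiZ ⇒ iiiccctii

S ⇒ VM   [S → V M]
VM ⇒ iZM   [V → i Z]
iZM ⇒ iiM   [Z → i]
iiM ⇒ iiSiZ   [M → S i Z]
iiSiZ ⇒ iiZctiZ   [S → Z c t]
iiZctiZ ⇒ iiVctiZ   [Z → V]
iiVctiZ ⇒ iiiMMctiZ   [V → i M M]
iiiMMctiZ ⇒ iiicMctiZ   [M → c]
iiicMctiZ ⇒ iiiccctiZ   [M → c]
iiiccctiZ ⇒ iiiccctii   [Z → i]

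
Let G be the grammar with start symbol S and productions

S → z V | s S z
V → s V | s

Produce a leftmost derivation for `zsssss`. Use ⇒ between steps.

S ⇒ zV ⇒ zsV ⇒ zssV ⇒ zsssV ⇒ zssssV ⇒ zsssss

S ⇒ zV   [S → z V]
zV ⇒ zsV   [V → s V]
zsV ⇒ zssV   [V → s V]
zssV ⇒ zsssV   [V → s V]
zsssV ⇒ zssssV   [V → s V]
zssssV ⇒ zsssss   [V → s]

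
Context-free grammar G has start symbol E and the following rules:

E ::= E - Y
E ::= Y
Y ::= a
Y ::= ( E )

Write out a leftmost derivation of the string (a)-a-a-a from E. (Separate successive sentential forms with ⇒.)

E ⇒ E-Y ⇒ E-Y-Y ⇒ E-Y-Y-Y ⇒ Y-Y-Y-Y ⇒ (E)-Y-Y-Y ⇒ (Y)-Y-Y-Y ⇒ (a)-Y-Y-Y ⇒ (a)-a-Y-Y ⇒ (a)-a-a-Y ⇒ (a)-a-a-a

E ⇒ E-Y   [E ::= E - Y]
E-Y ⇒ E-Y-Y   [E ::= E - Y]
E-Y-Y ⇒ E-Y-Y-Y   [E ::= E - Y]
E-Y-Y-Y ⇒ Y-Y-Y-Y   [E ::= Y]
Y-Y-Y-Y ⇒ (E)-Y-Y-Y   [Y ::= ( E )]
(E)-Y-Y-Y ⇒ (Y)-Y-Y-Y   [E ::= Y]
(Y)-Y-Y-Y ⇒ (a)-Y-Y-Y   [Y ::= a]
(a)-Y-Y-Y ⇒ (a)-a-Y-Y   [Y ::= a]
(a)-a-Y-Y ⇒ (a)-a-a-Y   [Y ::= a]
(a)-a-a-Y ⇒ (a)-a-a-a   [Y ::= a]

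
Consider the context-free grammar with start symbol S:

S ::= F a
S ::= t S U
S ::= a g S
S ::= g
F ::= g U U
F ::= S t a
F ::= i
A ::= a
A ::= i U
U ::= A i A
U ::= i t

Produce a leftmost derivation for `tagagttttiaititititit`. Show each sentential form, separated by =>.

S=>tSU=>tagSU=>tagagSU=>tagagtSUU=>tagagttSUUU=>tagagtttSUUUU=>tagagttttSUUUUU=>tagagttttFaUUUUU=>tagagttttiaUUUUU=>tagagttttiaitUUUU=>tagagttttiaititUUU=>tagagttttiaitititUU=>tagagttttiaititititU=>tagagttttiaititititit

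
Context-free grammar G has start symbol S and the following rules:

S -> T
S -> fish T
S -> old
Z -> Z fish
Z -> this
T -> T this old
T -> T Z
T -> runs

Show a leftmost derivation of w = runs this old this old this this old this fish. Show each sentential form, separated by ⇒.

S ⇒ T   [S -> T]
T ⇒ T Z   [T -> T Z]
T Z ⇒ T this old Z   [T -> T this old]
T this old Z ⇒ T Z this old Z   [T -> T Z]
T Z this old Z ⇒ T this old Z this old Z   [T -> T this old]
T this old Z this old Z ⇒ T this old this old Z this old Z   [T -> T this old]
T this old this old Z this old Z ⇒ runs this old this old Z this old Z   [T -> runs]
runs this old this old Z this old Z ⇒ runs this old this old this this old Z   [Z -> this]
runs this old this old this this old Z ⇒ runs this old this old this this old Z fish   [Z -> Z fish]
runs this old this old this this old Z fish ⇒ runs this old this old this this old this fish   [Z -> this]

S ⇒ T ⇒ T Z ⇒ T this old Z ⇒ T Z this old Z ⇒ T this old Z this old Z ⇒ T this old this old Z this old Z ⇒ runs this old this old Z this old Z ⇒ runs this old this old this this old Z ⇒ runs this old this old this this old Z fish ⇒ runs this old this old this this old this fish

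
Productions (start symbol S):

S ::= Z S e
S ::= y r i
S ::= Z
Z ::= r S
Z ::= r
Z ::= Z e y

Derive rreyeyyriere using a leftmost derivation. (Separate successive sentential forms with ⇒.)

S ⇒ ZSe   [S ::= Z S e]
ZSe ⇒ rSSe   [Z ::= r S]
rSSe ⇒ rZSeSe   [S ::= Z S e]
rZSeSe ⇒ rZeySeSe   [Z ::= Z e y]
rZeySeSe ⇒ rZeyeySeSe   [Z ::= Z e y]
rZeyeySeSe ⇒ rreyeySeSe   [Z ::= r]
rreyeySeSe ⇒ rreyeyyrieSe   [S ::= y r i]
rreyeyyrieSe ⇒ rreyeyyrieZe   [S ::= Z]
rreyeyyrieZe ⇒ rreyeyyriere   [Z ::= r]

S ⇒ ZSe ⇒ rSSe ⇒ rZSeSe ⇒ rZeySeSe ⇒ rZeyeySeSe ⇒ rreyeySeSe ⇒ rreyeyyrieSe ⇒ rreyeyyrieZe ⇒ rreyeyyriere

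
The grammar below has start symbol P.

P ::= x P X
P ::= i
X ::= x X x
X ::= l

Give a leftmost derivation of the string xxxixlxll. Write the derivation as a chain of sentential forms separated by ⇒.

P ⇒ xPX   [P ::= x P X]
xPX ⇒ xxPXX   [P ::= x P X]
xxPXX ⇒ xxxPXXX   [P ::= x P X]
xxxPXXX ⇒ xxxiXXX   [P ::= i]
xxxiXXX ⇒ xxxixXxXX   [X ::= x X x]
xxxixXxXX ⇒ xxxixlxXX   [X ::= l]
xxxixlxXX ⇒ xxxixlxlX   [X ::= l]
xxxixlxlX ⇒ xxxixlxll   [X ::= l]

P⇒xPX⇒xxPXX⇒xxxPXXX⇒xxxiXXX⇒xxxixXxXX⇒xxxixlxXX⇒xxxixlxlX⇒xxxixlxll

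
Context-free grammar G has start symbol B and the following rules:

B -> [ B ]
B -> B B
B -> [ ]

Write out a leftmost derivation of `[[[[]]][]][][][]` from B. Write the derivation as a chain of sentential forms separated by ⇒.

B ⇒ BB   [B -> B B]
BB ⇒ BBB   [B -> B B]
BBB ⇒ BBBB   [B -> B B]
BBBB ⇒ [B]BBB   [B -> [ B ]]
[B]BBB ⇒ [BB]BBB   [B -> B B]
[BB]BBB ⇒ [[B]B]BBB   [B -> [ B ]]
[[B]B]BBB ⇒ [[[B]]B]BBB   [B -> [ B ]]
[[[B]]B]BBB ⇒ [[[[]]]B]BBB   [B -> [ ]]
[[[[]]]B]BBB ⇒ [[[[]]][]]BBB   [B -> [ ]]
[[[[]]][]]BBB ⇒ [[[[]]][]][]BB   [B -> [ ]]
[[[[]]][]][]BB ⇒ [[[[]]][]][][]B   [B -> [ ]]
[[[[]]][]][][]B ⇒ [[[[]]][]][][][]   [B -> [ ]]

B⇒BB⇒BBB⇒BBBB⇒[B]BBB⇒[BB]BBB⇒[[B]B]BBB⇒[[[B]]B]BBB⇒[[[[]]]B]BBB⇒[[[[]]][]]BBB⇒[[[[]]][]][]BB⇒[[[[]]][]][][]B⇒[[[[]]][]][][][]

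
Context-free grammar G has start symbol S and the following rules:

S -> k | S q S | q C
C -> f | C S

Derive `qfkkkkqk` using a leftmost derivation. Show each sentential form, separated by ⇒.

S ⇒ SqS   [S -> S q S]
SqS ⇒ qCqS   [S -> q C]
qCqS ⇒ qCSqS   [C -> C S]
qCSqS ⇒ qCSSqS   [C -> C S]
qCSSqS ⇒ qCSSSqS   [C -> C S]
qCSSSqS ⇒ qCSSSSqS   [C -> C S]
qCSSSSqS ⇒ qfSSSSqS   [C -> f]
qfSSSSqS ⇒ qfkSSSqS   [S -> k]
qfkSSSqS ⇒ qfkkSSqS   [S -> k]
qfkkSSqS ⇒ qfkkkSqS   [S -> k]
qfkkkSqS ⇒ qfkkkkqS   [S -> k]
qfkkkkqS ⇒ qfkkkkqk   [S -> k]

S ⇒ SqS ⇒ qCqS ⇒ qCSqS ⇒ qCSSqS ⇒ qCSSSqS ⇒ qCSSSSqS ⇒ qfSSSSqS ⇒ qfkSSSqS ⇒ qfkkSSqS ⇒ qfkkkSqS ⇒ qfkkkkqS ⇒ qfkkkkqk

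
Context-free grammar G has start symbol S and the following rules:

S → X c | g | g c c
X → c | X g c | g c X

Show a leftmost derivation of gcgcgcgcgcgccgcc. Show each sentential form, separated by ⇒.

S ⇒ Xc ⇒ gcXc ⇒ gcgcXc ⇒ gcgcgcXc ⇒ gcgcgcgcXc ⇒ gcgcgcgcgcXc ⇒ gcgcgcgcgcgcXc ⇒ gcgcgcgcgcgcXgcc ⇒ gcgcgcgcgcgccgcc

S ⇒ Xc   [S → X c]
Xc ⇒ gcXc   [X → g c X]
gcXc ⇒ gcgcXc   [X → g c X]
gcgcXc ⇒ gcgcgcXc   [X → g c X]
gcgcgcXc ⇒ gcgcgcgcXc   [X → g c X]
gcgcgcgcXc ⇒ gcgcgcgcgcXc   [X → g c X]
gcgcgcgcgcXc ⇒ gcgcgcgcgcgcXc   [X → g c X]
gcgcgcgcgcgcXc ⇒ gcgcgcgcgcgcXgcc   [X → X g c]
gcgcgcgcgcgcXgcc ⇒ gcgcgcgcgcgccgcc   [X → c]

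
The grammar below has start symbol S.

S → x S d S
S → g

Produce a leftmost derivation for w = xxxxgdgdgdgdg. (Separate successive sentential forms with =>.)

S => xSdS => xxSdSdS => xxxSdSdSdS => xxxxSdSdSdSdS => xxxxgdSdSdSdS => xxxxgdgdSdSdS => xxxxgdgdgdSdS => xxxxgdgdgdgdS => xxxxgdgdgdgdg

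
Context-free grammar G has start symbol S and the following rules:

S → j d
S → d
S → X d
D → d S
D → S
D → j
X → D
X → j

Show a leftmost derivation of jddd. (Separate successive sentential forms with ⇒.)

S ⇒ Xd   [S → X d]
Xd ⇒ Dd   [X → D]
Dd ⇒ Sd   [D → S]
Sd ⇒ Xdd   [S → X d]
Xdd ⇒ Ddd   [X → D]
Ddd ⇒ Sdd   [D → S]
Sdd ⇒ Xddd   [S → X d]
Xddd ⇒ jddd   [X → j]

S ⇒ Xd ⇒ Dd ⇒ Sd ⇒ Xdd ⇒ Ddd ⇒ Sdd ⇒ Xddd ⇒ jddd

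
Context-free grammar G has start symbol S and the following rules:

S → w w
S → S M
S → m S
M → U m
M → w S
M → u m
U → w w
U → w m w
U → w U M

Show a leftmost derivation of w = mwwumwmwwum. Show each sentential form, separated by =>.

S=>SM=>SMM=>mSMM=>mSMMM=>mwwMMM=>mwwumMM=>mwwumwSM=>mwwumwmSM=>mwwumwmwwM=>mwwumwmwwum

S => SM   [S → S M]
SM => SMM   [S → S M]
SMM => mSMM   [S → m S]
mSMM => mSMMM   [S → S M]
mSMMM => mwwMMM   [S → w w]
mwwMMM => mwwumMM   [M → u m]
mwwumMM => mwwumwSM   [M → w S]
mwwumwSM => mwwumwmSM   [S → m S]
mwwumwmSM => mwwumwmwwM   [S → w w]
mwwumwmwwM => mwwumwmwwum   [M → u m]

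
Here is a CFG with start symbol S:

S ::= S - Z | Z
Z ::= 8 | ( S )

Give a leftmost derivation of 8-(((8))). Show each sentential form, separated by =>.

S => S-Z => Z-Z => 8-Z => 8-(S) => 8-(Z) => 8-((S)) => 8-((Z)) => 8-(((S))) => 8-(((Z))) => 8-(((8)))

S => S-Z   [S ::= S - Z]
S-Z => Z-Z   [S ::= Z]
Z-Z => 8-Z   [Z ::= 8]
8-Z => 8-(S)   [Z ::= ( S )]
8-(S) => 8-(Z)   [S ::= Z]
8-(Z) => 8-((S))   [Z ::= ( S )]
8-((S)) => 8-((Z))   [S ::= Z]
8-((Z)) => 8-(((S)))   [Z ::= ( S )]
8-(((S))) => 8-(((Z)))   [S ::= Z]
8-(((Z))) => 8-(((8)))   [Z ::= 8]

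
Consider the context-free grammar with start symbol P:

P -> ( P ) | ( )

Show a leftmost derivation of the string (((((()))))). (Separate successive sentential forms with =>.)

P => (P) => ((P)) => (((P))) => ((((P)))) => (((((P))))) => (((((())))))

P => (P)   [P -> ( P )]
(P) => ((P))   [P -> ( P )]
((P)) => (((P)))   [P -> ( P )]
(((P))) => ((((P))))   [P -> ( P )]
((((P)))) => (((((P)))))   [P -> ( P )]
(((((P))))) => (((((())))))   [P -> ( )]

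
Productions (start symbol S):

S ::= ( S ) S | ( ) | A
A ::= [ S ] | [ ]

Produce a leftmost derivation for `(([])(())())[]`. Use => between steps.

S => (S)S   [S ::= ( S ) S]
(S)S => ((S)S)S   [S ::= ( S ) S]
((S)S)S => ((A)S)S   [S ::= A]
((A)S)S => (([])S)S   [A ::= [ ]]
(([])S)S => (([])(S)S)S   [S ::= ( S ) S]
(([])(S)S)S => (([])(())S)S   [S ::= ( )]
(([])(())S)S => (([])(())())S   [S ::= ( )]
(([])(())())S => (([])(())())A   [S ::= A]
(([])(())())A => (([])(())())[]   [A ::= [ ]]

S => (S)S => ((S)S)S => ((A)S)S => (([])S)S => (([])(S)S)S => (([])(())S)S => (([])(())())S => (([])(())())A => (([])(())())[]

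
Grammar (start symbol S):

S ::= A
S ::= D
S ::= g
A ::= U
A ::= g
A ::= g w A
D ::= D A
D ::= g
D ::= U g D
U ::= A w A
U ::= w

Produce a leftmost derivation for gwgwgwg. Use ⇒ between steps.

S⇒A⇒U⇒AwA⇒UwA⇒AwAwA⇒gwAwAwA⇒gwgwAwA⇒gwgwgwA⇒gwgwgwg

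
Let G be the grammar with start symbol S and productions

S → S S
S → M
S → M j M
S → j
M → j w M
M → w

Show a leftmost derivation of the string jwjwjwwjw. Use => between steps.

S => MjM   [S → M j M]
MjM => jwMjM   [M → j w M]
jwMjM => jwjwMjM   [M → j w M]
jwjwMjM => jwjwjwMjM   [M → j w M]
jwjwjwMjM => jwjwjwwjM   [M → w]
jwjwjwwjM => jwjwjwwjw   [M → w]

S => MjM => jwMjM => jwjwMjM => jwjwjwMjM => jwjwjwwjM => jwjwjwwjw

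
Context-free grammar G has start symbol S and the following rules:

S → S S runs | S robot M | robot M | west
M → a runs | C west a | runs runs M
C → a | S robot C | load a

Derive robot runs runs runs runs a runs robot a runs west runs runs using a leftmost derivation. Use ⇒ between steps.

S ⇒ S S runs ⇒ robot M S runs ⇒ robot runs runs M S runs ⇒ robot runs runs runs runs M S runs ⇒ robot runs runs runs runs a runs S runs ⇒ robot runs runs runs runs a runs S S runs runs ⇒ robot runs runs runs runs a runs robot M S runs runs ⇒ robot runs runs runs runs a runs robot a runs S runs runs ⇒ robot runs runs runs runs a runs robot a runs west runs runs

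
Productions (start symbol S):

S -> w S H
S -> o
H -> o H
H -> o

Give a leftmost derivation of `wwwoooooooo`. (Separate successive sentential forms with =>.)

S => wSH   [S -> w S H]
wSH => wwSHH   [S -> w S H]
wwSHH => wwwSHHH   [S -> w S H]
wwwSHHH => wwwoHHH   [S -> o]
wwwoHHH => wwwooHHH   [H -> o H]
wwwooHHH => wwwoooHHH   [H -> o H]
wwwoooHHH => wwwooooHHH   [H -> o H]
wwwooooHHH => wwwoooooHHH   [H -> o H]
wwwoooooHHH => wwwooooooHH   [H -> o]
wwwooooooHH => wwwoooooooH   [H -> o]
wwwoooooooH => wwwoooooooo   [H -> o]

S => wSH => wwSHH => wwwSHHH => wwwoHHH => wwwooHHH => wwwoooHHH => wwwooooHHH => wwwoooooHHH => wwwooooooHH => wwwoooooooH => wwwoooooooo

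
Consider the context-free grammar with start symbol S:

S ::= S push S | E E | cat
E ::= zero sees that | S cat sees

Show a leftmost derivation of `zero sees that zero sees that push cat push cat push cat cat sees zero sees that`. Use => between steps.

S => E E => S cat sees E => S push S cat sees E => S push S push S cat sees E => E E push S push S cat sees E => zero sees that E push S push S cat sees E => zero sees that zero sees that push S push S cat sees E => zero sees that zero sees that push S push S push S cat sees E => zero sees that zero sees that push cat push S push S cat sees E => zero sees that zero sees that push cat push cat push S cat sees E => zero sees that zero sees that push cat push cat push cat cat sees E => zero sees that zero sees that push cat push cat push cat cat sees zero sees that

S => E E   [S ::= E E]
E E => S cat sees E   [E ::= S cat sees]
S cat sees E => S push S cat sees E   [S ::= S push S]
S push S cat sees E => S push S push S cat sees E   [S ::= S push S]
S push S push S cat sees E => E E push S push S cat sees E   [S ::= E E]
E E push S push S cat sees E => zero sees that E push S push S cat sees E   [E ::= zero sees that]
zero sees that E push S push S cat sees E => zero sees that zero sees that push S push S cat sees E   [E ::= zero sees that]
zero sees that zero sees that push S push S cat sees E => zero sees that zero sees that push S push S push S cat sees E   [S ::= S push S]
zero sees that zero sees that push S push S push S cat sees E => zero sees that zero sees that push cat push S push S cat sees E   [S ::= cat]
zero sees that zero sees that push cat push S push S cat sees E => zero sees that zero sees that push cat push cat push S cat sees E   [S ::= cat]
zero sees that zero sees that push cat push cat push S cat sees E => zero sees that zero sees that push cat push cat push cat cat sees E   [S ::= cat]
zero sees that zero sees that push cat push cat push cat cat sees E => zero sees that zero sees that push cat push cat push cat cat sees zero sees that   [E ::= zero sees that]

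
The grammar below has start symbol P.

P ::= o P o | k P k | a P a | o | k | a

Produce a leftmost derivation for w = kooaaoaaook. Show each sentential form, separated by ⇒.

P ⇒ kPk ⇒ koPok ⇒ kooPook ⇒ kooaPaook ⇒ kooaaPaaook ⇒ kooaaoaaook

P ⇒ kPk   [P ::= k P k]
kPk ⇒ koPok   [P ::= o P o]
koPok ⇒ kooPook   [P ::= o P o]
kooPook ⇒ kooaPaook   [P ::= a P a]
kooaPaook ⇒ kooaaPaaook   [P ::= a P a]
kooaaPaaook ⇒ kooaaoaaook   [P ::= o]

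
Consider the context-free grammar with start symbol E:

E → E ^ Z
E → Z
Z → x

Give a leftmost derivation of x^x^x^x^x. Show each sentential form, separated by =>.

E => E^Z   [E → E ^ Z]
E^Z => E^Z^Z   [E → E ^ Z]
E^Z^Z => E^Z^Z^Z   [E → E ^ Z]
E^Z^Z^Z => E^Z^Z^Z^Z   [E → E ^ Z]
E^Z^Z^Z^Z => Z^Z^Z^Z^Z   [E → Z]
Z^Z^Z^Z^Z => x^Z^Z^Z^Z   [Z → x]
x^Z^Z^Z^Z => x^x^Z^Z^Z   [Z → x]
x^x^Z^Z^Z => x^x^x^Z^Z   [Z → x]
x^x^x^Z^Z => x^x^x^x^Z   [Z → x]
x^x^x^x^Z => x^x^x^x^x   [Z → x]

E=>E^Z=>E^Z^Z=>E^Z^Z^Z=>E^Z^Z^Z^Z=>Z^Z^Z^Z^Z=>x^Z^Z^Z^Z=>x^x^Z^Z^Z=>x^x^x^Z^Z=>x^x^x^x^Z=>x^x^x^x^x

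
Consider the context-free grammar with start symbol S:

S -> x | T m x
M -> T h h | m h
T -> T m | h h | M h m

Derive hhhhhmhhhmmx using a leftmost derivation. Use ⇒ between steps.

S⇒Tmx⇒Mhmmx⇒Thhhmmx⇒Mhmhhhmmx⇒Thhhmhhhmmx⇒hhhhhmhhhmmx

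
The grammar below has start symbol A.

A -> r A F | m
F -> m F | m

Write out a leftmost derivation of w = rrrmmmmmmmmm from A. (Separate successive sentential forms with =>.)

A => rAF => rrAFF => rrrAFFF => rrrmFFF => rrrmmFFF => rrrmmmFFF => rrrmmmmFFF => rrrmmmmmFFF => rrrmmmmmmFF => rrrmmmmmmmF => rrrmmmmmmmmF => rrrmmmmmmmmm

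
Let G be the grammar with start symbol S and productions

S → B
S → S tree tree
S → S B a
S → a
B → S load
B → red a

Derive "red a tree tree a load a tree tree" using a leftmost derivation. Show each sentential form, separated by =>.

S => S tree tree   [S → S tree tree]
S tree tree => S B a tree tree   [S → S B a]
S B a tree tree => S tree tree B a tree tree   [S → S tree tree]
S tree tree B a tree tree => B tree tree B a tree tree   [S → B]
B tree tree B a tree tree => red a tree tree B a tree tree   [B → red a]
red a tree tree B a tree tree => red a tree tree S load a tree tree   [B → S load]
red a tree tree S load a tree tree => red a tree tree a load a tree tree   [S → a]

S => S tree tree => S B a tree tree => S tree tree B a tree tree => B tree tree B a tree tree => red a tree tree B a tree tree => red a tree tree S load a tree tree => red a tree tree a load a tree tree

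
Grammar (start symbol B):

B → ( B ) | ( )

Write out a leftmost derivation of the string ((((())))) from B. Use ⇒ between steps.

B⇒(B)⇒((B))⇒(((B)))⇒((((B))))⇒((((()))))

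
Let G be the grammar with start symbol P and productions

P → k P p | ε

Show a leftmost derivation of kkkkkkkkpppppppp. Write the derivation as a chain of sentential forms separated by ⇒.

P ⇒ kPp ⇒ kkPpp ⇒ kkkPppp ⇒ kkkkPpppp ⇒ kkkkkPppppp ⇒ kkkkkkPpppppp ⇒ kkkkkkkPppppppp ⇒ kkkkkkkkPpppppppp ⇒ kkkkkkkkpppppppp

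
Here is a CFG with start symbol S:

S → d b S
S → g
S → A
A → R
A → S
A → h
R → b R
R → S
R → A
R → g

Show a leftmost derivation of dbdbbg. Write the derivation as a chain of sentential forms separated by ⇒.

S ⇒ dbS ⇒ dbdbS ⇒ dbdbA ⇒ dbdbR ⇒ dbdbbR ⇒ dbdbbg

S ⇒ dbS   [S → d b S]
dbS ⇒ dbdbS   [S → d b S]
dbdbS ⇒ dbdbA   [S → A]
dbdbA ⇒ dbdbR   [A → R]
dbdbR ⇒ dbdbbR   [R → b R]
dbdbbR ⇒ dbdbbg   [R → g]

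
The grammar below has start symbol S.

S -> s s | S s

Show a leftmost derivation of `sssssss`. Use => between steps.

S => Ss   [S -> S s]
Ss => Sss   [S -> S s]
Sss => Ssss   [S -> S s]
Ssss => Sssss   [S -> S s]
Sssss => Ssssss   [S -> S s]
Ssssss => sssssss   [S -> s s]

S=>Ss=>Sss=>Ssss=>Sssss=>Ssssss=>sssssss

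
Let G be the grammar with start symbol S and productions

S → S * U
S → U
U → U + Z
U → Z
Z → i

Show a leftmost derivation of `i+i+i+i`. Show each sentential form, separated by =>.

S => U => U+Z => U+Z+Z => U+Z+Z+Z => Z+Z+Z+Z => i+Z+Z+Z => i+i+Z+Z => i+i+i+Z => i+i+i+i

S => U   [S → U]
U => U+Z   [U → U + Z]
U+Z => U+Z+Z   [U → U + Z]
U+Z+Z => U+Z+Z+Z   [U → U + Z]
U+Z+Z+Z => Z+Z+Z+Z   [U → Z]
Z+Z+Z+Z => i+Z+Z+Z   [Z → i]
i+Z+Z+Z => i+i+Z+Z   [Z → i]
i+i+Z+Z => i+i+i+Z   [Z → i]
i+i+i+Z => i+i+i+i   [Z → i]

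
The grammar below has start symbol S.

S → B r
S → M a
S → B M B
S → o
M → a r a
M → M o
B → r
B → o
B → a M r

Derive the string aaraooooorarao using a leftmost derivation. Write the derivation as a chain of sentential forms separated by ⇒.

S ⇒ BMB   [S → B M B]
BMB ⇒ aMrMB   [B → a M r]
aMrMB ⇒ aMorMB   [M → M o]
aMorMB ⇒ aMoorMB   [M → M o]
aMoorMB ⇒ aMooorMB   [M → M o]
aMooorMB ⇒ aMoooorMB   [M → M o]
aMoooorMB ⇒ aMooooorMB   [M → M o]
aMooooorMB ⇒ aaraooooorMB   [M → a r a]
aaraooooorMB ⇒ aaraoooooraraB   [M → a r a]
aaraoooooraraB ⇒ aaraooooorarao   [B → o]

S⇒BMB⇒aMrMB⇒aMorMB⇒aMoorMB⇒aMooorMB⇒aMoooorMB⇒aMooooorMB⇒aaraooooorMB⇒aaraoooooraraB⇒aaraooooorarao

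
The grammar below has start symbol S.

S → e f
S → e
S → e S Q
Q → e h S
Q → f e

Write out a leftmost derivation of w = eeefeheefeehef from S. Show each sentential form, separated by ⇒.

S ⇒ eSQ   [S → e S Q]
eSQ ⇒ eeSQQ   [S → e S Q]
eeSQQ ⇒ eeefQQ   [S → e f]
eeefQQ ⇒ eeefehSQ   [Q → e h S]
eeefehSQ ⇒ eeefeheSQQ   [S → e S Q]
eeefeheSQQ ⇒ eeefeheeQQ   [S → e]
eeefeheeQQ ⇒ eeefeheefeQ   [Q → f e]
eeefeheefeQ ⇒ eeefeheefeehS   [Q → e h S]
eeefeheefeehS ⇒ eeefeheefeehef   [S → e f]

S⇒eSQ⇒eeSQQ⇒eeefQQ⇒eeefehSQ⇒eeefeheSQQ⇒eeefeheeQQ⇒eeefeheefeQ⇒eeefeheefeehS⇒eeefeheefeehef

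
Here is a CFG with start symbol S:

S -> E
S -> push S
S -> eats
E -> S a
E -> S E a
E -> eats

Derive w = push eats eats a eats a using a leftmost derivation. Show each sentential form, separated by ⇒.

S ⇒ E ⇒ S E a ⇒ E E a ⇒ S E a E a ⇒ push S E a E a ⇒ push E E a E a ⇒ push eats E a E a ⇒ push eats eats a E a ⇒ push eats eats a eats a

S ⇒ E   [S -> E]
E ⇒ S E a   [E -> S E a]
S E a ⇒ E E a   [S -> E]
E E a ⇒ S E a E a   [E -> S E a]
S E a E a ⇒ push S E a E a   [S -> push S]
push S E a E a ⇒ push E E a E a   [S -> E]
push E E a E a ⇒ push eats E a E a   [E -> eats]
push eats E a E a ⇒ push eats eats a E a   [E -> eats]
push eats eats a E a ⇒ push eats eats a eats a   [E -> eats]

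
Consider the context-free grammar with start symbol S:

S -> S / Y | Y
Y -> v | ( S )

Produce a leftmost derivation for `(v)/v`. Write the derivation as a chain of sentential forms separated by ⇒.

S ⇒ S/Y ⇒ Y/Y ⇒ (S)/Y ⇒ (Y)/Y ⇒ (v)/Y ⇒ (v)/v

S ⇒ S/Y   [S -> S / Y]
S/Y ⇒ Y/Y   [S -> Y]
Y/Y ⇒ (S)/Y   [Y -> ( S )]
(S)/Y ⇒ (Y)/Y   [S -> Y]
(Y)/Y ⇒ (v)/Y   [Y -> v]
(v)/Y ⇒ (v)/v   [Y -> v]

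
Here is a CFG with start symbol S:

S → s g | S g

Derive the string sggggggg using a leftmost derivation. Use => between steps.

S => Sg => Sgg => Sggg => Sgggg => Sggggg => Sgggggg => sggggggg

S => Sg   [S → S g]
Sg => Sgg   [S → S g]
Sgg => Sggg   [S → S g]
Sggg => Sgggg   [S → S g]
Sgggg => Sggggg   [S → S g]
Sggggg => Sgggggg   [S → S g]
Sgggggg => sggggggg   [S → s g]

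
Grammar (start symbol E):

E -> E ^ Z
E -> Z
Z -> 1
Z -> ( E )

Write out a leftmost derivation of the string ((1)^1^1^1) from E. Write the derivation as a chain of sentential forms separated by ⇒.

E ⇒ Z ⇒ (E) ⇒ (E^Z) ⇒ (E^Z^Z) ⇒ (E^Z^Z^Z) ⇒ (Z^Z^Z^Z) ⇒ ((E)^Z^Z^Z) ⇒ ((Z)^Z^Z^Z) ⇒ ((1)^Z^Z^Z) ⇒ ((1)^1^Z^Z) ⇒ ((1)^1^1^Z) ⇒ ((1)^1^1^1)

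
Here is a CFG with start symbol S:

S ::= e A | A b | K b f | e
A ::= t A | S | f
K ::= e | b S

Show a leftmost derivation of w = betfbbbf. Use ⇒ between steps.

S ⇒ Kbf ⇒ bSbf ⇒ beAbf ⇒ beSbf ⇒ beAbbf ⇒ beSbbf ⇒ beAbbbf ⇒ betAbbbf ⇒ betfbbbf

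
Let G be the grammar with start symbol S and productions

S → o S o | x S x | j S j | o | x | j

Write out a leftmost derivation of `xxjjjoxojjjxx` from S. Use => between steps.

S => xSx   [S → x S x]
xSx => xxSxx   [S → x S x]
xxSxx => xxjSjxx   [S → j S j]
xxjSjxx => xxjjSjjxx   [S → j S j]
xxjjSjjxx => xxjjjSjjjxx   [S → j S j]
xxjjjSjjjxx => xxjjjoSojjjxx   [S → o S o]
xxjjjoSojjjxx => xxjjjoxojjjxx   [S → x]

S => xSx => xxSxx => xxjSjxx => xxjjSjjxx => xxjjjSjjjxx => xxjjjoSojjjxx => xxjjjoxojjjxx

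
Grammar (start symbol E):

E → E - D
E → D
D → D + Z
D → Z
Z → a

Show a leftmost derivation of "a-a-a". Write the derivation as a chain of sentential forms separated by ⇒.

E ⇒ E-D ⇒ E-D-D ⇒ D-D-D ⇒ Z-D-D ⇒ a-D-D ⇒ a-Z-D ⇒ a-a-D ⇒ a-a-Z ⇒ a-a-a

E ⇒ E-D   [E → E - D]
E-D ⇒ E-D-D   [E → E - D]
E-D-D ⇒ D-D-D   [E → D]
D-D-D ⇒ Z-D-D   [D → Z]
Z-D-D ⇒ a-D-D   [Z → a]
a-D-D ⇒ a-Z-D   [D → Z]
a-Z-D ⇒ a-a-D   [Z → a]
a-a-D ⇒ a-a-Z   [D → Z]
a-a-Z ⇒ a-a-a   [Z → a]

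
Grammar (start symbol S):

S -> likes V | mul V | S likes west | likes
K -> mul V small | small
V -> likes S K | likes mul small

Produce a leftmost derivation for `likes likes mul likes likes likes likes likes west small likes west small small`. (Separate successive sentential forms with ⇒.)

S ⇒ likes V ⇒ likes likes S K ⇒ likes likes mul V K ⇒ likes likes mul likes S K K ⇒ likes likes mul likes S likes west K K ⇒ likes likes mul likes likes V likes west K K ⇒ likes likes mul likes likes likes S K likes west K K ⇒ likes likes mul likes likes likes S likes west K likes west K K ⇒ likes likes mul likes likes likes likes likes west K likes west K K ⇒ likes likes mul likes likes likes likes likes west small likes west K K ⇒ likes likes mul likes likes likes likes likes west small likes west small K ⇒ likes likes mul likes likes likes likes likes west small likes west small small

S ⇒ likes V   [S -> likes V]
likes V ⇒ likes likes S K   [V -> likes S K]
likes likes S K ⇒ likes likes mul V K   [S -> mul V]
likes likes mul V K ⇒ likes likes mul likes S K K   [V -> likes S K]
likes likes mul likes S K K ⇒ likes likes mul likes S likes west K K   [S -> S likes west]
likes likes mul likes S likes west K K ⇒ likes likes mul likes likes V likes west K K   [S -> likes V]
likes likes mul likes likes V likes west K K ⇒ likes likes mul likes likes likes S K likes west K K   [V -> likes S K]
likes likes mul likes likes likes S K likes west K K ⇒ likes likes mul likes likes likes S likes west K likes west K K   [S -> S likes west]
likes likes mul likes likes likes S likes west K likes west K K ⇒ likes likes mul likes likes likes likes likes west K likes west K K   [S -> likes]
likes likes mul likes likes likes likes likes west K likes west K K ⇒ likes likes mul likes likes likes likes likes west small likes west K K   [K -> small]
likes likes mul likes likes likes likes likes west small likes west K K ⇒ likes likes mul likes likes likes likes likes west small likes west small K   [K -> small]
likes likes mul likes likes likes likes likes west small likes west small K ⇒ likes likes mul likes likes likes likes likes west small likes west small small   [K -> small]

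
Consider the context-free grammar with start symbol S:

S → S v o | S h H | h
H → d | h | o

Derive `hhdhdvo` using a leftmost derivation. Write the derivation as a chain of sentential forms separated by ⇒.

S ⇒ Svo ⇒ ShHvo ⇒ ShHhHvo ⇒ hhHhHvo ⇒ hhdhHvo ⇒ hhdhdvo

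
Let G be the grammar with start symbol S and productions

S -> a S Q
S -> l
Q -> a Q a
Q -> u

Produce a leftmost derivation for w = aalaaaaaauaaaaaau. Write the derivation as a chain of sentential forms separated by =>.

S => aSQ => aaSQQ => aalQQ => aalaQaQ => aalaaQaaQ => aalaaaQaaaQ => aalaaaaQaaaaQ => aalaaaaaQaaaaaQ => aalaaaaaaQaaaaaaQ => aalaaaaaauaaaaaaQ => aalaaaaaauaaaaaau

S => aSQ   [S -> a S Q]
aSQ => aaSQQ   [S -> a S Q]
aaSQQ => aalQQ   [S -> l]
aalQQ => aalaQaQ   [Q -> a Q a]
aalaQaQ => aalaaQaaQ   [Q -> a Q a]
aalaaQaaQ => aalaaaQaaaQ   [Q -> a Q a]
aalaaaQaaaQ => aalaaaaQaaaaQ   [Q -> a Q a]
aalaaaaQaaaaQ => aalaaaaaQaaaaaQ   [Q -> a Q a]
aalaaaaaQaaaaaQ => aalaaaaaaQaaaaaaQ   [Q -> a Q a]
aalaaaaaaQaaaaaaQ => aalaaaaaauaaaaaaQ   [Q -> u]
aalaaaaaauaaaaaaQ => aalaaaaaauaaaaaau   [Q -> u]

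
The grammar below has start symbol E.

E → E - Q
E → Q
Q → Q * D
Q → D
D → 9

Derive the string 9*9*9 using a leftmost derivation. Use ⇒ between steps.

E⇒Q⇒Q*D⇒Q*D*D⇒D*D*D⇒9*D*D⇒9*9*D⇒9*9*9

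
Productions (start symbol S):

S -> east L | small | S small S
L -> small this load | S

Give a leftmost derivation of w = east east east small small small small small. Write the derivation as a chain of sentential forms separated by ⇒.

S ⇒ S small S   [S -> S small S]
S small S ⇒ east L small S   [S -> east L]
east L small S ⇒ east S small S   [L -> S]
east S small S ⇒ east east L small S   [S -> east L]
east east L small S ⇒ east east S small S   [L -> S]
east east S small S ⇒ east east S small S small S   [S -> S small S]
east east S small S small S ⇒ east east east L small S small S   [S -> east L]
east east east L small S small S ⇒ east east east S small S small S   [L -> S]
east east east S small S small S ⇒ east east east small small S small S   [S -> small]
east east east small small S small S ⇒ east east east small small small small S   [S -> small]
east east east small small small small S ⇒ east east east small small small small small   [S -> small]

S ⇒ S small S ⇒ east L small S ⇒ east S small S ⇒ east east L small S ⇒ east east S small S ⇒ east east S small S small S ⇒ east east east L small S small S ⇒ east east east S small S small S ⇒ east east east small small S small S ⇒ east east east small small small small S ⇒ east east east small small small small small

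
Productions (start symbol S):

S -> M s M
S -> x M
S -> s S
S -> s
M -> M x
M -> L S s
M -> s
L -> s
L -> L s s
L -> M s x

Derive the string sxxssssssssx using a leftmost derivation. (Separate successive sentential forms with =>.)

S => MsM => MxsM => MxxsM => sxxsM => sxxsMx => sxxsLSsx => sxxsLssSsx => sxxsLssssSsx => sxxssssssSsx => sxxssssssssx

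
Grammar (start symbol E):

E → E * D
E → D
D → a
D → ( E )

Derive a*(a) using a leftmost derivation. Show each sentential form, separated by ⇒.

E ⇒ E*D   [E → E * D]
E*D ⇒ D*D   [E → D]
D*D ⇒ a*D   [D → a]
a*D ⇒ a*(E)   [D → ( E )]
a*(E) ⇒ a*(D)   [E → D]
a*(D) ⇒ a*(a)   [D → a]

E⇒E*D⇒D*D⇒a*D⇒a*(E)⇒a*(D)⇒a*(a)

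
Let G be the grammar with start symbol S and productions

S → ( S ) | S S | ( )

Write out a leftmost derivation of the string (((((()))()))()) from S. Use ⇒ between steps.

S ⇒ (S) ⇒ (SS) ⇒ ((S)S) ⇒ (((S))S) ⇒ (((SS))S) ⇒ ((((S)S))S) ⇒ (((((S))S))S) ⇒ (((((()))S))S) ⇒ (((((()))()))S) ⇒ (((((()))()))())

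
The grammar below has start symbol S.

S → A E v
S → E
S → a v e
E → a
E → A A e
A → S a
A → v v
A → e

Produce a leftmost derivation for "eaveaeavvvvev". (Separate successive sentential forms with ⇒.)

S ⇒ AEv ⇒ SaEv ⇒ EaEv ⇒ AAeaEv ⇒ eAeaEv ⇒ eSaeaEv ⇒ eaveaeaEv ⇒ eaveaeaAAev ⇒ eaveaeavvAev ⇒ eaveaeavvvvev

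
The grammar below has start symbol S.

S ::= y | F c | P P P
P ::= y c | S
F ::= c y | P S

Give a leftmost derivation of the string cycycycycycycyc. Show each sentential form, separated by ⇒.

S ⇒ PPP ⇒ SPP ⇒ PPPPP ⇒ SPPPP ⇒ PPPPPPP ⇒ SPPPPPP ⇒ FcPPPPPP ⇒ cycPPPPPP ⇒ cycycPPPPP ⇒ cycycycPPPP ⇒ cycycycycPPP ⇒ cycycycycycPP ⇒ cycycycycycycP ⇒ cycycycycycycyc

S ⇒ PPP   [S ::= P P P]
PPP ⇒ SPP   [P ::= S]
SPP ⇒ PPPPP   [S ::= P P P]
PPPPP ⇒ SPPPP   [P ::= S]
SPPPP ⇒ PPPPPPP   [S ::= P P P]
PPPPPPP ⇒ SPPPPPP   [P ::= S]
SPPPPPP ⇒ FcPPPPPP   [S ::= F c]
FcPPPPPP ⇒ cycPPPPPP   [F ::= c y]
cycPPPPPP ⇒ cycycPPPPP   [P ::= y c]
cycycPPPPP ⇒ cycycycPPPP   [P ::= y c]
cycycycPPPP ⇒ cycycycycPPP   [P ::= y c]
cycycycycPPP ⇒ cycycycycycPP   [P ::= y c]
cycycycycycPP ⇒ cycycycycycycP   [P ::= y c]
cycycycycycycP ⇒ cycycycycycycyc   [P ::= y c]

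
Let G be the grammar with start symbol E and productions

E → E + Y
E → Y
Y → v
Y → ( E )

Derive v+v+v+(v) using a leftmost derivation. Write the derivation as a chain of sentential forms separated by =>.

E => E+Y => E+Y+Y => E+Y+Y+Y => Y+Y+Y+Y => v+Y+Y+Y => v+v+Y+Y => v+v+v+Y => v+v+v+(E) => v+v+v+(Y) => v+v+v+(v)

E => E+Y   [E → E + Y]
E+Y => E+Y+Y   [E → E + Y]
E+Y+Y => E+Y+Y+Y   [E → E + Y]
E+Y+Y+Y => Y+Y+Y+Y   [E → Y]
Y+Y+Y+Y => v+Y+Y+Y   [Y → v]
v+Y+Y+Y => v+v+Y+Y   [Y → v]
v+v+Y+Y => v+v+v+Y   [Y → v]
v+v+v+Y => v+v+v+(E)   [Y → ( E )]
v+v+v+(E) => v+v+v+(Y)   [E → Y]
v+v+v+(Y) => v+v+v+(v)   [Y → v]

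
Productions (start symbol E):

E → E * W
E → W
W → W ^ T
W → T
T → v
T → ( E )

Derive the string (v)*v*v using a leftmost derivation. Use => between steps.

E => E*W => E*W*W => W*W*W => T*W*W => (E)*W*W => (W)*W*W => (T)*W*W => (v)*W*W => (v)*T*W => (v)*v*W => (v)*v*T => (v)*v*v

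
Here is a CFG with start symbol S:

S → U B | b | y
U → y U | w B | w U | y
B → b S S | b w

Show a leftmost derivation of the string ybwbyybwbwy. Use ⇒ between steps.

S ⇒ UB ⇒ yB ⇒ ybSS ⇒ ybUBS ⇒ ybwBBS ⇒ ybwbSSBS ⇒ ybwbySBS ⇒ ybwbyUBBS ⇒ ybwbyyBBS ⇒ ybwbyybwBS ⇒ ybwbyybwbwS ⇒ ybwbyybwbwy

S ⇒ UB   [S → U B]
UB ⇒ yB   [U → y]
yB ⇒ ybSS   [B → b S S]
ybSS ⇒ ybUBS   [S → U B]
ybUBS ⇒ ybwBBS   [U → w B]
ybwBBS ⇒ ybwbSSBS   [B → b S S]
ybwbSSBS ⇒ ybwbySBS   [S → y]
ybwbySBS ⇒ ybwbyUBBS   [S → U B]
ybwbyUBBS ⇒ ybwbyyBBS   [U → y]
ybwbyyBBS ⇒ ybwbyybwBS   [B → b w]
ybwbyybwBS ⇒ ybwbyybwbwS   [B → b w]
ybwbyybwbwS ⇒ ybwbyybwbwy   [S → y]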